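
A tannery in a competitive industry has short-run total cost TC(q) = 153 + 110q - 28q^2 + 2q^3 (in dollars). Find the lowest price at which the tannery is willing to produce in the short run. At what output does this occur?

$12 per unit, at q = 7

Short-run supply begins at min AVC. From VC = 110q - 28q^2 + 2q^3, AVC = 110 - 28q + 2q^2.
dAVC/dq = -28 + 4q = 0 gives q = 7. min AVC = 110 - 28·7 + 2·7^2 = 12.
For P < $12 the firm produces nothing.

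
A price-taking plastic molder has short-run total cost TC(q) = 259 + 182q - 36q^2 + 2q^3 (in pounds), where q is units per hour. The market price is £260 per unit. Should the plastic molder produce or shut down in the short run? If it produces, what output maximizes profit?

Produce at q = 13

Variable cost is VC = 182q - 36q^2 + 2q^3, so AVC = VC/q = 182 - 36q + 2q^2 and MC = dTC/dq = 182 - 72q + 6q^2.
AVC hits its minimum where MC = AVC, at q = 9, giving min AVC = 182 - 36·9 + 2·9^2 = £20.
Since P = £260 ≥ min AVC = £20, price covers variable cost and the firm should produce.
Solving P = MC: -78 - 72q + 6q^2 = 0 ⇒ q = -1 or 13. On the upward-sloping branch, q* = 13.
Check: AVC at q = 13 is £52 ≤ P, so revenue covers variable cost.
Profit = P·q − TC = 260·13 − 935 = £2445.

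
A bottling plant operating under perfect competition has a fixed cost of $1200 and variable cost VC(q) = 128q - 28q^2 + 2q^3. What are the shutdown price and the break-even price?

AVC = 128 - 28q + 2q^2; minimized at q = 7, giving min AVC = $30. That is the shutdown price.
ATC = 1200/q + 128 - 28q + 2q^2. Setting dATC/dq = −1200/q^2 − 28 + 4q = 0 gives q = 10 (since 4·10^3 − 28·10^2 = 1200).
min ATC = 1200/10 + 128 − 28·10 + 2·10^2 = $168. That is the break-even price.
Between these two prices the firm operates at a loss; above $168 it earns a profit.

Shutdown price = $30; break-even price = $168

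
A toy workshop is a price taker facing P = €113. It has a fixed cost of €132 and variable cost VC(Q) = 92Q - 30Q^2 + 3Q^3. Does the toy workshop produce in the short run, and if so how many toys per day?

Variable cost is VC = 92Q - 30Q^2 + 3Q^3, so AVC = VC/Q = 92 - 30Q + 3Q^2 and MC = dTC/dQ = 92 - 60Q + 9Q^2.
AVC is minimized where dAVC/dQ = -30 + 6Q = 0, at Q = 5; min AVC = 92 - 30·5 + 3·5^2 = €17.
P = €113 exceeds min AVC = €17, so the firm stays open.
P = MC gives -21 - 60Q + 9Q^2 = 0, with roots -1/3 and 7. Take the larger (rising MC): Q* = 7.
Check: AVC at Q = 7 is €29 ≤ P, so revenue covers variable cost.
Profit = P·Q − TC = 113·7 − 335 = €456.

Produce at Q = 7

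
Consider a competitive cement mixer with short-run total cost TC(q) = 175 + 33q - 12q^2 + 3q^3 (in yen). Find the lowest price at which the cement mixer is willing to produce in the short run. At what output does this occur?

The firm shuts down when price falls below the minimum of average variable cost. AVC = VC/q = 33 - 12q + 3q^2.
dAVC/dq = -12 + 6q = 0 gives q = 2. min AVC = 33 - 12·2 + 3·2^2 = 21.
So the shutdown price is ¥21.

¥21 per unit, at q = 2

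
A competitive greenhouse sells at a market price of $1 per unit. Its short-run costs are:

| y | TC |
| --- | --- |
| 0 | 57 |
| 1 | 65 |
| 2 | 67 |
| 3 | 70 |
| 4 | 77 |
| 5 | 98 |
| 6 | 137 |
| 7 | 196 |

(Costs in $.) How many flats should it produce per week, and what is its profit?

y = 0 (shut down); profit = -$57

Compute π = P·y − TC at each output: y=0: -57; y=1: -64; y=2: -65; y=3: -67; y=4: -73; y=5: -93; y=6: -131; y=7: -189.
Profit is highest at y = 0. Equivalently, the lowest AVC in the table is 13/3 ≈ $4.33 at y = 3, and P = $1 falls below it — price never covers variable cost, so the firm shuts down and loses only its fixed cost.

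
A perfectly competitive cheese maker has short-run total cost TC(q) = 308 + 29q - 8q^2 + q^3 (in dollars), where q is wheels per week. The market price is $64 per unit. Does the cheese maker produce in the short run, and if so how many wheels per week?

Variable cost is VC = 29q - 8q^2 + q^3, so AVC = VC/q = 29 - 8q + q^2 and MC = dTC/dq = 29 - 16q + 3q^2.
AVC hits its minimum where MC = AVC, at q = 4, giving min AVC = 29 - 8·4 + 4^2 = $13.
P = $64 exceeds min AVC = $13, so the firm stays open.
Set P = MC: 64 = 29 - 16q + 3q^2 → -35 - 16q + 3q^2 = 0. The roots are q = -5/3 and q = 7; the profit-maximizing output is on the rising part of MC, so q* = 7.
Check: AVC at q = 7 is $22 ≤ P, so revenue covers variable cost.
Profit = P·q − TC = 64·7 − 462 = -$14, a loss, but smaller than the $308 fixed cost the firm would lose by shutting down.

Produce at q = 7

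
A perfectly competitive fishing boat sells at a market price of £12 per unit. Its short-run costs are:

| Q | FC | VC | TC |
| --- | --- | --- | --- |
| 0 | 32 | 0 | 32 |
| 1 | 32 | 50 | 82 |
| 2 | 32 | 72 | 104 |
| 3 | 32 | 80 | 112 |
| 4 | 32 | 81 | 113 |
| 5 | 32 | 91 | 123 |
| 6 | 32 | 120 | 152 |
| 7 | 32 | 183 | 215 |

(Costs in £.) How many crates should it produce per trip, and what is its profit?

Compute π = P·Q − TC at each output: Q=0: -32; Q=1: -70; Q=2: -80; Q=3: -76; Q=4: -65; Q=5: -63; Q=6: -80; Q=7: -131.
Profit is highest at Q = 0. Equivalently, the lowest AVC in the table is 91/5 ≈ £18.20 at Q = 5, and P = £12 falls below it — price never covers variable cost, so the firm shuts down and loses only its fixed cost.

Q = 0 (shut down); profit = -£32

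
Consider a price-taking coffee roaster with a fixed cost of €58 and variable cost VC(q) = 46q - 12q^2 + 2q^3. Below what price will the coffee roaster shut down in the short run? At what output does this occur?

€28 per unit, at q = 3

Short-run supply begins at min AVC. From VC = 46q - 12q^2 + 2q^3, AVC = 46 - 12q + 2q^2.
dAVC/dq = -12 + 4q = 0 gives q = 3. min AVC = 46 - 12·3 + 2·3^2 = 28.
For P < €28 the firm produces nothing.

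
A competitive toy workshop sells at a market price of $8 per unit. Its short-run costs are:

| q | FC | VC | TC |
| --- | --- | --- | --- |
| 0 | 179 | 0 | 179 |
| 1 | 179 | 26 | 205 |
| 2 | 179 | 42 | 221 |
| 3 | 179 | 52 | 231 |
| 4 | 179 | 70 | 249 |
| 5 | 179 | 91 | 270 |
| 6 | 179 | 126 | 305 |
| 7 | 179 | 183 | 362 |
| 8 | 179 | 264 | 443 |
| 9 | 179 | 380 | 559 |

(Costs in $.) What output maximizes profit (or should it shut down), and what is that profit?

Tabulate TR − TC: q=0: -179; q=1: -197; q=2: -205; q=3: -207; q=4: -217; q=5: -230; q=6: -257; q=7: -306; q=8: -379; q=9: -487.
Profit is highest at q = 0. Equivalently, the lowest AVC in the table is 52/3 ≈ $17.33 at q = 3, and P = $8 falls below it — price never covers variable cost, so the firm shuts down and loses only its fixed cost.

q = 0 (shut down); profit = -$179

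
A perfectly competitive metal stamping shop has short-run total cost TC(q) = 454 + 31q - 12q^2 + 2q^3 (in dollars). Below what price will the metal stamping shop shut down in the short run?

$13 per unit

Short-run supply begins at min AVC. From VC = 31q - 12q^2 + 2q^3, AVC = 31 - 12q + 2q^2.
dAVC/dq = -12 + 4q = 0 gives q = 3. min AVC = 31 - 12·3 + 2·3^2 = 13.
The firm shuts down for any P below $13.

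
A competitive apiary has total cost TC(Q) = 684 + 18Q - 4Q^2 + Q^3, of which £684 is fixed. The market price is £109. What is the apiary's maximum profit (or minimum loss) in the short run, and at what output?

Profit = -£194 at Q = 7

AVC = 18 - 4Q + Q^2; min AVC = £14 at Q = 2. Since P = £109 ≥ min AVC, the firm produces.
MC = 18 - 8Q + 3Q^2. Setting P = MC and taking the root on the rising branch gives Q* = 7.
TR = 109·7 = 763. TC = 684 + 273 = 957. Profit = 763 − 957 = -£194.
Shutting down would mean losing the fixed cost of £684, so operating at a loss of £194 is better by £490.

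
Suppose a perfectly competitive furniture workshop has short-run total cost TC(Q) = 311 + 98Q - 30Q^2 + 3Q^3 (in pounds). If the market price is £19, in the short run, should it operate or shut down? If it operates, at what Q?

Shut down

From TC, MC = TC'(Q) = 98 - 60Q + 9Q^2 and AVC = VC/Q = 98 - 30Q + 3Q^2.
AVC hits its minimum where MC = AVC, at Q = 5, giving min AVC = 98 - 30·5 + 3·5^2 = £23.
With P < min AVC (£19 < £23), every unit sold adds to the loss.
Best response: produce nothing and absorb the £311 fixed cost.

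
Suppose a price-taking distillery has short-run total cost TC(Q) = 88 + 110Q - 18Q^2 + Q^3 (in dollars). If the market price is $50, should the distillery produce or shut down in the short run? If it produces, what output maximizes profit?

From TC, MC = TC'(Q) = 110 - 36Q + 3Q^2 and AVC = VC/Q = 110 - 18Q + Q^2.
The AVC parabola has its vertex at Q = 18/2 = 9, where AVC = 110 - 18·9 + 9^2 = $29.
Since P = $50 ≥ min AVC = $29, price covers variable cost and the firm should produce.
Solving P = MC: 60 - 36Q + 3Q^2 = 0 ⇒ Q = 2 or 10. On the upward-sloping branch, Q* = 10.
Check: AVC at Q = 10 is $30 ≤ P, so revenue covers variable cost.
Profit = P·Q − TC = 50·10 − 388 = $112.

Produce at Q = 10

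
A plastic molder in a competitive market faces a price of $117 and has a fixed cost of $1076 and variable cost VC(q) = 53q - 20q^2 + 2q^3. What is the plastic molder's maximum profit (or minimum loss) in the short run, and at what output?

Profit = -$308 at q = 8

AVC = 53 - 20q + 2q^2 has its minimum $3 at q = 5; price $117 clears that bar, so the firm operates.
With MC = 53 - 40q + 6q^2, P = MC on the upward-sloping part at q* = 8.
TR = 117·8 = 936. TC = 1076 + 168 = 1244. Profit = 936 − 1244 = -$308.
Shutting down would mean losing the fixed cost of $1076, so operating at a loss of $308 is better by $768.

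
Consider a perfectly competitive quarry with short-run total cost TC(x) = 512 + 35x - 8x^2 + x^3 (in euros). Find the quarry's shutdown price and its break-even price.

AVC = 35 - 8x + x^2; minimized at x = 4, giving min AVC = €19. That is the shutdown price.
ATC = 512/x + 35 - 8x + x^2. Setting dATC/dx = −512/x^2 − 8 + 2x = 0 gives x = 8 (since 2·8^3 − 8·8^2 = 512).
min ATC = 512/8 + 35 − 8·8 + 8^2 = €99. That is the break-even price.
Between these two prices the firm operates at a loss; above €99 it earns a profit.

Shutdown price = €19; break-even price = €99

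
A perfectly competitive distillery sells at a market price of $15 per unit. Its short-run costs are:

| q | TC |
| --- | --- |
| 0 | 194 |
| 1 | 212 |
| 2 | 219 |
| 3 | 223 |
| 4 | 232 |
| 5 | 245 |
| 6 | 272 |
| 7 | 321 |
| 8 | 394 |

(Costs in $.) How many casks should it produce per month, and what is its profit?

Profit at each row (π = 15q − TC): q=0: -194; q=1: -197; q=2: -189; q=3: -178; q=4: -172; q=5: -170; q=6: -182; q=7: -216; q=8: -274.
Profit is maximized at q = 5. AVC there is 51/5 = $10.20 ≤ P, so producing beats shutting down (which would give -$194).

q = 5; profit = -$170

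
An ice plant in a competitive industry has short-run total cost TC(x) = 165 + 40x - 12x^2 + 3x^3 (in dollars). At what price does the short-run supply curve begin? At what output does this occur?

The firm shuts down when price falls below the minimum of average variable cost. AVC = VC/x = 40 - 12x + 3x^2.
At the minimum of AVC, MC = AVC. MC = 40 - 24x + 9x^2; setting MC = AVC gives 6x^2 - 12x = 0, so x = 2. min AVC = 28.
So the shutdown price is $28.

$28 per unit, at x = 2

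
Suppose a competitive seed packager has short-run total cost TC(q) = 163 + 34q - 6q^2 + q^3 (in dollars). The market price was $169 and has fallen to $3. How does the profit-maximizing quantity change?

Output falls from 9 to 0 (the firm shuts down)

MC = 34 - 12q + 3q^2; the shutdown threshold is min AVC = $25 (at q = 3).
With P = $169 above the shutdown price, P = MC gives q = 9.
At P = $3 < min AVC = $25, price no longer covers variable cost at any output, so the firm shuts down: q = 0.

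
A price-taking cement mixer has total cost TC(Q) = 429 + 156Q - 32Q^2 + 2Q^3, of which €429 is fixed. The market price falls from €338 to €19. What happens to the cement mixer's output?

MC = 156 - 64Q + 6Q^2; the shutdown threshold is min AVC = €28 (at Q = 8).
With P = €338 above the shutdown price, P = MC gives Q = 13.
At P = €19 < min AVC = €28, price no longer covers variable cost at any output, so the firm shuts down: Q = 0.

Output falls from 13 to 0 (the firm shuts down)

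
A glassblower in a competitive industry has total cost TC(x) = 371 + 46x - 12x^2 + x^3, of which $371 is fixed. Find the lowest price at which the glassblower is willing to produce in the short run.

$10 per unit

The firm shuts down when price falls below the minimum of average variable cost. AVC = VC/x = 46 - 12x + x^2.
dAVC/dx = -12 + 2x = 0 gives x = 6. min AVC = 46 - 12·6 + 6^2 = 10.
For P < $10 the firm produces nothing.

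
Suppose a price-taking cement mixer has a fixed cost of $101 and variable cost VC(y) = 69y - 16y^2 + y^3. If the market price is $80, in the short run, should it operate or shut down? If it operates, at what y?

Strip out fixed cost: VC = 69y - 16y^2 + y^3. Then AVC = 69 - 16y + y^2 and MC = 69 - 32y + 3y^2.
AVC hits its minimum where MC = AVC, at y = 8, giving min AVC = 69 - 16·8 + 8^2 = $5.
Since P = $80 ≥ min AVC = $5, price covers variable cost and the firm should produce.
Set P = MC: 80 = 69 - 32y + 3y^2 → -11 - 32y + 3y^2 = 0. The roots are y = -1/3 and y = 11; the profit-maximizing output is on the rising part of MC, so y* = 11.
Check: AVC at y = 11 is $14 ≤ P, so revenue covers variable cost.
Profit = P·y − TC = 80·11 − 255 = $625.

Produce at y = 11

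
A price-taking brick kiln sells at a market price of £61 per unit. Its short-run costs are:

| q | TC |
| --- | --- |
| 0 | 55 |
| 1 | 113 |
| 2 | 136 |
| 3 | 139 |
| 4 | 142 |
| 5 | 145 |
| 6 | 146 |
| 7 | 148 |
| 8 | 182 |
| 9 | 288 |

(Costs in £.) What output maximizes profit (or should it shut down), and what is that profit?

q = 8; profit = £306

Compute π = P·q − TC at each output: q=0: -55; q=1: -52; q=2: -14; q=3: 44; q=4: 102; q=5: 160; q=6: 220; q=7: 279; q=8: 306; q=9: 261.
Profit is maximized at q = 8. AVC there is 127/8 = £15.88 ≤ P, so producing beats shutting down (which would give -£55).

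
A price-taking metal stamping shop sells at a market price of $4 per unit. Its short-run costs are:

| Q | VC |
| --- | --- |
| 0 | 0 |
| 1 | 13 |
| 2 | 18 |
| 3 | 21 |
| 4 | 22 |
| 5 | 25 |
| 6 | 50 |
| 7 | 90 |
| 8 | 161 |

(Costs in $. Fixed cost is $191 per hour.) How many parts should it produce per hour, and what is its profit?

Profit at each row (π = 4Q − TC): Q=0: -191; Q=1: -200; Q=2: -201; Q=3: -200; Q=4: -197; Q=5: -196; Q=6: -217; Q=7: -253; Q=8: -320.
Profit is highest at Q = 0. Equivalently, the lowest AVC in the table is 25/5 ≈ $5 at Q = 5, and P = $4 falls below it — price never covers variable cost, so the firm shuts down and loses only its fixed cost.

Q = 0 (shut down); profit = -$191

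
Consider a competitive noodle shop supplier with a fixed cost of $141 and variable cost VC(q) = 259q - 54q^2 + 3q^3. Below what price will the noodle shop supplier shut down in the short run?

Short-run supply begins at min AVC. From VC = 259q - 54q^2 + 3q^3, AVC = 259 - 54q + 3q^2.
At the minimum of AVC, MC = AVC. MC = 259 - 108q + 9q^2; setting MC = AVC gives 6q^2 - 54q = 0, so q = 9. min AVC = 16.
The firm shuts down for any P below $16.

$16 per unit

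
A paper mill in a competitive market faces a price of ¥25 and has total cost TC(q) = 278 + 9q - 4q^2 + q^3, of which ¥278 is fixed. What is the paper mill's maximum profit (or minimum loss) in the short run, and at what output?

AVC = 9 - 4q + q^2 has its minimum ¥5 at q = 2; price ¥25 clears that bar, so the firm operates.
With MC = 9 - 8q + 3q^2, P = MC on the upward-sloping part at q* = 4.
TR = 25·4 = 100. TC = 278 + 36 = 314. Profit = 100 − 314 = -¥214.
Shutting down would mean losing the fixed cost of ¥278, so operating at a loss of ¥214 is better by ¥64.

Profit = -¥214 at q = 4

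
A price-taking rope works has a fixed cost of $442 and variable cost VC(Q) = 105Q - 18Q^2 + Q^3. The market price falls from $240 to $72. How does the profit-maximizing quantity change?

Output falls from 15 to 11

MC = 105 - 36Q + 3Q^2; the shutdown threshold is min AVC = $24 (at Q = 9).
With P = $240 above the shutdown price, P = MC gives Q = 15.
At P = $72 ≥ min AVC, set P = MC: Q = 11. The firm stays open but cuts output.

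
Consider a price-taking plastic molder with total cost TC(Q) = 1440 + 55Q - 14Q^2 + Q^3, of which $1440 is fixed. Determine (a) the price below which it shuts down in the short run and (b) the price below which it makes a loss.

Shutdown price = min AVC. AVC = 55 - 14Q + Q^2, with vertex at Q = 7 and minimum $6.
ATC = 1440/Q + 55 - 14Q + Q^2. Setting dATC/dQ = −1440/Q^2 − 14 + 2Q = 0 gives Q = 12 (since 2·12^3 − 14·12^2 = 1440).
min ATC = 1440/12 + 55 − 14·12 + 12^2 = $151. That is the break-even price.
For $6 ≤ P < $151 the firm produces at a loss; below $6 it shuts down.

Shutdown price = $6; break-even price = $151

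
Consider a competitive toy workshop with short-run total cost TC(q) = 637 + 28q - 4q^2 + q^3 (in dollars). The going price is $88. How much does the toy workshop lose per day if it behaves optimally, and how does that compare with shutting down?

Profit = -$349 at q = 6

AVC = 28 - 4q + q^2 has its minimum $24 at q = 2; price $88 clears that bar, so the firm operates.
With MC = 28 - 8q + 3q^2, P = MC on the upward-sloping part at q* = 6.
TR = 88·6 = 528. TC = 637 + 240 = 877. Profit = 528 − 877 = -$349.
That loss of $349 beats the $637 the firm would lose by shutting down; producing recovers $288 of fixed cost.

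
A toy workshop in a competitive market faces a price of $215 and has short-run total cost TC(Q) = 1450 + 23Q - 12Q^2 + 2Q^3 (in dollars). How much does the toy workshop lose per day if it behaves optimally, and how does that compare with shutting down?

AVC = 23 - 12Q + 2Q^2 has its minimum $5 at Q = 3; price $215 clears that bar, so the firm operates.
With MC = 23 - 24Q + 6Q^2, P = MC on the upward-sloping part at Q* = 8.
TR = 215·8 = 1720. TC = 1450 + 440 = 1890. Profit = 1720 − 1890 = -$170.
Shutting down would mean losing the fixed cost of $1450, so operating at a loss of $170 is better by $1280.

Profit = -$170 at Q = 8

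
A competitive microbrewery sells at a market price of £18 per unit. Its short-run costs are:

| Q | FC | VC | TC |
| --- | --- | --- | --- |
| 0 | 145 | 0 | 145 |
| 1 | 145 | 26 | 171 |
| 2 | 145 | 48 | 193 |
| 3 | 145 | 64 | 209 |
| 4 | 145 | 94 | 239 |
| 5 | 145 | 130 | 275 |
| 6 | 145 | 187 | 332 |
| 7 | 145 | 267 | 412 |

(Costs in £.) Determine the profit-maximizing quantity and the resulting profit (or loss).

Compute π = P·Q − TC at each output: Q=0: -145; Q=1: -153; Q=2: -157; Q=3: -155; Q=4: -167; Q=5: -185; Q=6: -224; Q=7: -286.
Profit is highest at Q = 0. Equivalently, the lowest AVC in the table is 64/3 ≈ £21.33 at Q = 3, and P = £18 falls below it — price never covers variable cost, so the firm shuts down and loses only its fixed cost.

Q = 0 (shut down); profit = -£145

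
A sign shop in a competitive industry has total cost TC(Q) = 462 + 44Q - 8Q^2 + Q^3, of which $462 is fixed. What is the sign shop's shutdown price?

Short-run supply begins at min AVC. From VC = 44Q - 8Q^2 + Q^3, AVC = 44 - 8Q + Q^2.
At the minimum of AVC, MC = AVC. MC = 44 - 16Q + 3Q^2; setting MC = AVC gives 2Q^2 - 8Q = 0, so Q = 4. min AVC = 28.
The firm shuts down for any P below $28.

$28 per unit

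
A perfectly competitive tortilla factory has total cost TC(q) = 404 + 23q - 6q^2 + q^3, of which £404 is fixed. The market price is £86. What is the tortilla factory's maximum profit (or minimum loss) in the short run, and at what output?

AVC = 23 - 6q + q^2; min AVC = £14 at q = 3. Since P = £86 ≥ min AVC, the firm produces.
With MC = 23 - 12q + 3q^2, P = MC on the upward-sloping part at q* = 7.
TR = 86·7 = 602. TC = 404 + 210 = 614. Profit = 602 − 614 = -£12.
Shutting down would mean losing the fixed cost of £404, so operating at a loss of £12 is better by £392.

Profit = -£12 at q = 7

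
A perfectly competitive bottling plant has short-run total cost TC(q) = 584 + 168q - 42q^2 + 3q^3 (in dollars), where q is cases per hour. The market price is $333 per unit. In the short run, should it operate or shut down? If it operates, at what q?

From TC, MC = TC'(q) = 168 - 84q + 9q^2 and AVC = VC/q = 168 - 42q + 3q^2.
AVC is minimized where dAVC/dq = -42 + 6q = 0, at q = 7; min AVC = 168 - 42·7 + 3·7^2 = $21.
Since P = $333 ≥ min AVC = $21, price covers variable cost and the firm should produce.
Solving P = MC: -165 - 84q + 9q^2 = 0 ⇒ q = -5/3 or 11. On the upward-sloping branch, q* = 11.
Check: AVC at q = 11 is $69 ≤ P, so revenue covers variable cost.
Profit = P·q − TC = 333·11 − 1343 = $2320.

Produce at q = 11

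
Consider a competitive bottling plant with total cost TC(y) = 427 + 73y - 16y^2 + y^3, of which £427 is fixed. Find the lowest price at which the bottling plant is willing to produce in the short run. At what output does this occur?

£9 per unit, at y = 8

The shutdown price is the minimum of AVC. VC = 73y - 16y^2 + y^3, so AVC = 73 - 16y + y^2.
At the minimum of AVC, MC = AVC. MC = 73 - 32y + 3y^2; setting MC = AVC gives 2y^2 - 16y = 0, so y = 8. min AVC = 9.
The firm shuts down for any P below £9.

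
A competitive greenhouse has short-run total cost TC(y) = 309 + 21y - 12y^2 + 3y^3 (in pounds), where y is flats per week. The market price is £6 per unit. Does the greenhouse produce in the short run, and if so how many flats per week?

Variable cost is VC = 21y - 12y^2 + 3y^3, so AVC = VC/y = 21 - 12y + 3y^2 and MC = dTC/dy = 21 - 24y + 9y^2.
The AVC parabola has its vertex at y = 12/6 = 2, where AVC = 21 - 12·2 + 3·2^2 = £9.
P = £6 lies below min AVC = £9; no output level covers variable cost.
Shutting down limits the loss to fixed cost, £309.

Shut down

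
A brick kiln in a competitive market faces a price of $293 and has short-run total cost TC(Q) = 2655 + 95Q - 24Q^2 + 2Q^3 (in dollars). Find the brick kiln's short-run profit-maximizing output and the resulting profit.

Profit = -$235 at Q = 11

AVC = 95 - 24Q + 2Q^2 has its minimum $23 at Q = 6; price $293 clears that bar, so the firm operates.
With MC = 95 - 48Q + 6Q^2, P = MC on the upward-sloping part at Q* = 11.
TR = 293·11 = 3223. TC = 2655 + 803 = 3458. Profit = 3223 − 3458 = -$235.
That loss of $235 beats the $2655 the firm would lose by shutting down; producing recovers $2420 of fixed cost.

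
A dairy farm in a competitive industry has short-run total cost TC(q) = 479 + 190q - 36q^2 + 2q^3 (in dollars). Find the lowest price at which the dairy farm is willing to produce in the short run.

$28 per unit

The firm shuts down when price falls below the minimum of average variable cost. AVC = VC/q = 190 - 36q + 2q^2.
At the minimum of AVC, MC = AVC. MC = 190 - 72q + 6q^2; setting MC = AVC gives 4q^2 - 36q = 0, so q = 9. min AVC = 28.
For P < $28 the firm produces nothing.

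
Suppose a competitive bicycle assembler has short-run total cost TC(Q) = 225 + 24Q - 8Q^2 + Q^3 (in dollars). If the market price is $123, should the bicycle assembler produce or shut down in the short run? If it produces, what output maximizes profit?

Produce at Q = 9

From TC, MC = TC'(Q) = 24 - 16Q + 3Q^2 and AVC = VC/Q = 24 - 8Q + Q^2.
AVC hits its minimum where MC = AVC, at Q = 4, giving min AVC = 24 - 8·4 + 4^2 = $8.
Because $123 ≥ $8, revenue can cover variable cost; the firm operates.
Solving P = MC: -99 - 16Q + 3Q^2 = 0 ⇒ Q = -11/3 or 9. On the upward-sloping branch, Q* = 9.
Check: AVC at Q = 9 is $33 ≤ P, so revenue covers variable cost.
Profit = P·Q − TC = 123·9 − 522 = $585.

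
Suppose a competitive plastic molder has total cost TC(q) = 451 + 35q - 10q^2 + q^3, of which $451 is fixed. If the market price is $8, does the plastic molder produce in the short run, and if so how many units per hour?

From TC, MC = TC'(q) = 35 - 20q + 3q^2 and AVC = VC/q = 35 - 10q + q^2.
AVC is minimized where dAVC/dq = -10 + 2q = 0, at q = 5; min AVC = 35 - 10·5 + 5^2 = $10.
P = $8 lies below min AVC = $10; no output level covers variable cost.
Shutting down limits the loss to fixed cost, $451.

Shut down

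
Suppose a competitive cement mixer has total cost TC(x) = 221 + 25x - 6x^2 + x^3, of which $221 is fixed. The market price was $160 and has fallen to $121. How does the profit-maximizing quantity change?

MC = 25 - 12x + 3x^2; the shutdown threshold is min AVC = $16 (at x = 3).
At P = $160 ≥ min AVC, set P = MC on the rising branch: x = 9.
At P = $121 ≥ min AVC, set P = MC: x = 8. The firm stays open but cuts output.

Output falls from 9 to 8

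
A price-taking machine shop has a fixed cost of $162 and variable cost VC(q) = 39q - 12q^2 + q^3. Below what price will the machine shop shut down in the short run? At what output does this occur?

$3 per unit, at q = 6

The firm shuts down when price falls below the minimum of average variable cost. AVC = VC/q = 39 - 12q + q^2.
dAVC/dq = -12 + 2q = 0 gives q = 6. min AVC = 39 - 12·6 + 6^2 = 3.
So the shutdown price is $3.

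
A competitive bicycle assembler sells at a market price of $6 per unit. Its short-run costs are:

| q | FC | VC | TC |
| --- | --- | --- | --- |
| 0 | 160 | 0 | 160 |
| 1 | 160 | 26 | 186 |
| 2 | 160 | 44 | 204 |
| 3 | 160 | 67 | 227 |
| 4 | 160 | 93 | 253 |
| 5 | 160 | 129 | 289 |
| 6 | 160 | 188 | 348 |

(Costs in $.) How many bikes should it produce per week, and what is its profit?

Tabulate TR − TC: q=0: -160; q=1: -180; q=2: -192; q=3: -209; q=4: -229; q=5: -259; q=6: -312.
Profit is highest at q = 0. Equivalently, the lowest AVC in the table is 44/2 ≈ $22 at q = 2, and P = $6 falls below it — price never covers variable cost, so the firm shuts down and loses only its fixed cost.

q = 0 (shut down); profit = -$160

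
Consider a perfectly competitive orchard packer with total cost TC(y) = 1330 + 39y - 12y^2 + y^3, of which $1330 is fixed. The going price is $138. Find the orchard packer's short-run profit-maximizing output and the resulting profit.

Profit = -$120 at y = 11

AVC = 39 - 12y + y^2; min AVC = $3 at y = 6. Since P = $138 ≥ min AVC, the firm produces.
MC = 39 - 24y + 3y^2. Setting P = MC and taking the root on the rising branch gives y* = 11.
TR = 138·11 = 1518. TC = 1330 + 308 = 1638. Profit = 1518 − 1638 = -$120.
That loss of $120 beats the $1330 the firm would lose by shutting down; producing recovers $1210 of fixed cost.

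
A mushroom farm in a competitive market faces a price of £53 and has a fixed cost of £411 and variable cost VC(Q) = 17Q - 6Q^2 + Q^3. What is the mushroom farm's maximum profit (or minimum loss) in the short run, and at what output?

AVC = 17 - 6Q + Q^2; min AVC = £8 at Q = 3. Since P = £53 ≥ min AVC, the firm produces.
With MC = 17 - 12Q + 3Q^2, P = MC on the upward-sloping part at Q* = 6.
TR = 53·6 = 318. TC = 411 + 102 = 513. Profit = 318 − 513 = -£195.
That loss of £195 beats the £411 the firm would lose by shutting down; producing recovers £216 of fixed cost.

Profit = -£195 at Q = 6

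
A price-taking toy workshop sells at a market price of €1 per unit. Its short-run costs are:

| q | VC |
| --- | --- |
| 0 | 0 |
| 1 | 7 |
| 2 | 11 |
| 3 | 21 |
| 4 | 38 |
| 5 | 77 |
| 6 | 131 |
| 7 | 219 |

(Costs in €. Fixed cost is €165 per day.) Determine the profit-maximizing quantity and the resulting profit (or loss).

Profit at each row (π = 1q − TC): q=0: -165; q=1: -171; q=2: -174; q=3: -183; q=4: -199; q=5: -237; q=6: -290; q=7: -377.
Profit is highest at q = 0. Equivalently, the lowest AVC in the table is 11/2 ≈ €5.50 at q = 2, and P = €1 falls below it — price never covers variable cost, so the firm shuts down and loses only its fixed cost.

q = 0 (shut down); profit = -€165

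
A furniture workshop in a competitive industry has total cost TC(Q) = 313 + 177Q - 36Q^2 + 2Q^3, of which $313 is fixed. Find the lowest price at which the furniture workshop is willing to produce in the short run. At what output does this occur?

The firm shuts down when price falls below the minimum of average variable cost. AVC = VC/Q = 177 - 36Q + 2Q^2.
dAVC/dQ = -36 + 4Q = 0 gives Q = 9. min AVC = 177 - 36·9 + 2·9^2 = 15.
So the shutdown price is $15.

$15 per unit, at Q = 9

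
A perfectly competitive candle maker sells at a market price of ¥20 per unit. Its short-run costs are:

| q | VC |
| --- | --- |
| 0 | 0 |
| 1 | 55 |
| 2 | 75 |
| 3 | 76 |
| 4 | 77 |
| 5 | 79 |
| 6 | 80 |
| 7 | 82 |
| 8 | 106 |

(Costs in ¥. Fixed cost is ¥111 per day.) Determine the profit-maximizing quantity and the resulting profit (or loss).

Profit at each row (π = 20q − TC): q=0: -111; q=1: -146; q=2: -146; q=3: -127; q=4: -108; q=5: -90; q=6: -71; q=7: -53; q=8: -57.
Profit is maximized at q = 7. AVC there is 82/7 = ¥11.71 ≤ P, so producing beats shutting down (which would give -¥111).

q = 7; profit = -¥53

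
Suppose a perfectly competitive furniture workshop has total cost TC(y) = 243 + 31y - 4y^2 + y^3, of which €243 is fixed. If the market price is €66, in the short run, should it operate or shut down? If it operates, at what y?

Variable cost is VC = 31y - 4y^2 + y^3, so AVC = VC/y = 31 - 4y + y^2 and MC = dTC/dy = 31 - 8y + 3y^2.
AVC is minimized where dAVC/dy = -4 + 2y = 0, at y = 2; min AVC = 31 - 4·2 + 2^2 = €27.
Because €66 ≥ €27, revenue can cover variable cost; the firm operates.
Set P = MC: 66 = 31 - 8y + 3y^2 → -35 - 8y + 3y^2 = 0. The roots are y = -7/3 and y = 5; the profit-maximizing output is on the rising part of MC, so y* = 5.
Check: AVC at y = 5 is €36 ≤ P, so revenue covers variable cost.
Profit = P·y − TC = 66·5 − 423 = -€93, a loss, but smaller than the €243 fixed cost the firm would lose by shutting down.

Produce at y = 5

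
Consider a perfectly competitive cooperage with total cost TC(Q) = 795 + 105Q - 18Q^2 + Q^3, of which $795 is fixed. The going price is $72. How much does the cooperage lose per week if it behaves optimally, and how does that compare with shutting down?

Profit = -$311 at Q = 11

AVC = 105 - 18Q + Q^2; min AVC = $24 at Q = 9. Since P = $72 ≥ min AVC, the firm produces.
MC = 105 - 36Q + 3Q^2. Setting P = MC and taking the root on the rising branch gives Q* = 11.
TR = 72·11 = 792. TC = 795 + 308 = 1103. Profit = 792 − 1103 = -$311.
Shutting down would mean losing the fixed cost of $795, so operating at a loss of $311 is better by $484.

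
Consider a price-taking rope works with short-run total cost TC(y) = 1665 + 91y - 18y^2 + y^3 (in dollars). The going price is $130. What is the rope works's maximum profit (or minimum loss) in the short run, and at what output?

Profit = -$313 at y = 13

AVC = 91 - 18y + y^2; min AVC = $10 at y = 9. Since P = $130 ≥ min AVC, the firm produces.
MC = 91 - 36y + 3y^2. Setting P = MC and taking the root on the rising branch gives y* = 13.
TR = 130·13 = 1690. TC = 1665 + 338 = 2003. Profit = 1690 − 2003 = -$313.
Shutting down would mean losing the fixed cost of $1665, so operating at a loss of $313 is better by $1352.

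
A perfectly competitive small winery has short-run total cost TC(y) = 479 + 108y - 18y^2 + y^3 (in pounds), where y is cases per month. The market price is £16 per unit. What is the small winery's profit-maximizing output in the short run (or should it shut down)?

Shut down

From TC, MC = TC'(y) = 108 - 36y + 3y^2 and AVC = VC/y = 108 - 18y + y^2.
AVC is minimized where dAVC/dy = -18 + 2y = 0, at y = 9; min AVC = 108 - 18·9 + 9^2 = £27.
Since P = £16 < min AVC = £27, price fails to cover variable cost at any output.
Best response: produce nothing and absorb the £479 fixed cost.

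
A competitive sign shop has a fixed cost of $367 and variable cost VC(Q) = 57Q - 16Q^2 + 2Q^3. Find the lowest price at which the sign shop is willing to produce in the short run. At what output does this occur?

Short-run supply begins at min AVC. From VC = 57Q - 16Q^2 + 2Q^3, AVC = 57 - 16Q + 2Q^2.
dAVC/dQ = -16 + 4Q = 0 gives Q = 4. min AVC = 57 - 16·4 + 2·4^2 = 25.
For P < $25 the firm produces nothing.

$25 per unit, at Q = 4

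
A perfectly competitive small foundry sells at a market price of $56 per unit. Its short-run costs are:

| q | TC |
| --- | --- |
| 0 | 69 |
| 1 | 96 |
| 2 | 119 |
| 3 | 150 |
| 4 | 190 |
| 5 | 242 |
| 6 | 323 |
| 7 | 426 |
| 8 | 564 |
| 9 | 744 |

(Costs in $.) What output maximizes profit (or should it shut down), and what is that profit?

Profit at each row (π = 56q − TC): q=0: -69; q=1: -40; q=2: -7; q=3: 18; q=4: 34; q=5: 38; q=6: 13; q=7: -34; q=8: -116; q=9: -240.
Profit is maximized at q = 5. AVC there is 173/5 = $34.60 ≤ P, so producing beats shutting down (which would give -$69).

q = 5; profit = $38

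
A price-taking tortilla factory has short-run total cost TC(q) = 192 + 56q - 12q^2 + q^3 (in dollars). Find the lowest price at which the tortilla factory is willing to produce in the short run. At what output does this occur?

The firm shuts down when price falls below the minimum of average variable cost. AVC = VC/q = 56 - 12q + q^2.
At the minimum of AVC, MC = AVC. MC = 56 - 24q + 3q^2; setting MC = AVC gives 2q^2 - 12q = 0, so q = 6. min AVC = 20.
The firm shuts down for any P below $20.

$20 per unit, at q = 6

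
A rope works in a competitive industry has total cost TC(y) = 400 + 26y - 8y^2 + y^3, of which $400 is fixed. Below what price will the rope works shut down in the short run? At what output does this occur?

Short-run supply begins at min AVC. From VC = 26y - 8y^2 + y^3, AVC = 26 - 8y + y^2.
At the minimum of AVC, MC = AVC. MC = 26 - 16y + 3y^2; setting MC = AVC gives 2y^2 - 8y = 0, so y = 4. min AVC = 10.
So the shutdown price is $10.

$10 per unit, at y = 4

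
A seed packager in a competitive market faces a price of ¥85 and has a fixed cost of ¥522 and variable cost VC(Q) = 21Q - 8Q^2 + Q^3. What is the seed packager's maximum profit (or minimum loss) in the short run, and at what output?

Profit = -¥10 at Q = 8

AVC = 21 - 8Q + Q^2 has its minimum ¥5 at Q = 4; price ¥85 clears that bar, so the firm operates.
With MC = 21 - 16Q + 3Q^2, P = MC on the upward-sloping part at Q* = 8.
TR = 85·8 = 680. TC = 522 + 168 = 690. Profit = 680 − 690 = -¥10.
Shutting down would mean losing the fixed cost of ¥522, so operating at a loss of ¥10 is better by ¥512.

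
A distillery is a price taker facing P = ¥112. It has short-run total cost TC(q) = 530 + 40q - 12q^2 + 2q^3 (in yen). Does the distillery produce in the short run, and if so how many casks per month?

From TC, MC = TC'(q) = 40 - 24q + 6q^2 and AVC = VC/q = 40 - 12q + 2q^2.
AVC is minimized where dAVC/dq = -12 + 4q = 0, at q = 3; min AVC = 40 - 12·3 + 2·3^2 = ¥22.
P = ¥112 exceeds min AVC = ¥22, so the firm stays open.
P = MC gives -72 - 24q + 6q^2 = 0, with roots -2 and 6. Take the larger (rising MC): q* = 6.
Check: AVC at q = 6 is ¥40 ≤ P, so revenue covers variable cost.
Profit = P·q − TC = 112·6 − 770 = -¥98, a loss, but smaller than the ¥530 fixed cost the firm would lose by shutting down.

Produce at q = 6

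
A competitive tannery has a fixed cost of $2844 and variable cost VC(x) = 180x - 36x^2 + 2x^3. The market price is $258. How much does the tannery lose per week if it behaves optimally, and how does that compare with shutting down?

AVC = 180 - 36x + 2x^2; min AVC = $18 at x = 9. Since P = $258 ≥ min AVC, the firm produces.
With MC = 180 - 72x + 6x^2, P = MC on the upward-sloping part at x* = 13.
TR = 258·13 = 3354. TC = 2844 + 650 = 3494. Profit = 3354 − 3494 = -$140.
By producing, the firm covers all variable cost plus $2704 of fixed cost; shutting down would lose the full $2844.

Profit = -$140 at x = 13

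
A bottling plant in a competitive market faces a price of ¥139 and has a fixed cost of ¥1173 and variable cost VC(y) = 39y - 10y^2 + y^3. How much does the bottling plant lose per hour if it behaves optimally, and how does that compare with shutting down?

Profit = -¥173 at y = 10

AVC = 39 - 10y + y^2 has its minimum ¥14 at y = 5; price ¥139 clears that bar, so the firm operates.
With MC = 39 - 20y + 3y^2, P = MC on the upward-sloping part at y* = 10.
TR = 139·10 = 1390. TC = 1173 + 390 = 1563. Profit = 1390 − 1563 = -¥173.
By producing, the firm covers all variable cost plus ¥1000 of fixed cost; shutting down would lose the full ¥1173.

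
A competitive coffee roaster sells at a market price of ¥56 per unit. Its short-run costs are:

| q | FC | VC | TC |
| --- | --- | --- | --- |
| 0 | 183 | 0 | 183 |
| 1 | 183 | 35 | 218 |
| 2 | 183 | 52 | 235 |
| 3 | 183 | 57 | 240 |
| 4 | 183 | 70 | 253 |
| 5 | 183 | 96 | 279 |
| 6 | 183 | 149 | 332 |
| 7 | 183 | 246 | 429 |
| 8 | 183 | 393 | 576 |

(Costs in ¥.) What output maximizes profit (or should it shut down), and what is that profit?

Compute π = P·q − TC at each output: q=0: -183; q=1: -162; q=2: -123; q=3: -72; q=4: -29; q=5: 1; q=6: 4; q=7: -37; q=8: -128.
Profit is maximized at q = 6. AVC there is 149/6 = ¥24.83 ≤ P, so producing beats shutting down (which would give -¥183).

q = 6; profit = ¥4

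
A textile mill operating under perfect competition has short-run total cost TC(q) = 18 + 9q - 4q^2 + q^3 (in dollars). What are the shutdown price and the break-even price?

Shutdown price = $5; break-even price = $12

AVC = 9 - 4q + q^2; minimized at q = 2, giving min AVC = $5. That is the shutdown price.
ATC = 18/q + 9 - 4q + q^2. Setting dATC/dq = −18/q^2 − 4 + 2q = 0 gives q = 3 (since 2·3^3 − 4·3^2 = 18).
min ATC = 18/3 + 9 − 4·3 + 3^2 = $12. That is the break-even price.
For $5 ≤ P < $12 the firm produces at a loss; below $5 it shuts down.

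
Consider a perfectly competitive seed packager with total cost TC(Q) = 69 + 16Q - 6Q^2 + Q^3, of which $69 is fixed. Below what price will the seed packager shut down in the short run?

$7 per unit

The firm shuts down when price falls below the minimum of average variable cost. AVC = VC/Q = 16 - 6Q + Q^2.
At the minimum of AVC, MC = AVC. MC = 16 - 12Q + 3Q^2; setting MC = AVC gives 2Q^2 - 6Q = 0, so Q = 3. min AVC = 7.
So the shutdown price is $7.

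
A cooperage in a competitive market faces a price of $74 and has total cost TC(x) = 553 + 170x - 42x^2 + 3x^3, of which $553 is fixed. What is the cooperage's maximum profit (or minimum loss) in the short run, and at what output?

Profit = -$169 at x = 8

AVC = 170 - 42x + 3x^2 has its minimum $23 at x = 7; price $74 clears that bar, so the firm operates.
With MC = 170 - 84x + 9x^2, P = MC on the upward-sloping part at x* = 8.
TR = 74·8 = 592. TC = 553 + 208 = 761. Profit = 592 − 761 = -$169.
Shutting down would mean losing the fixed cost of $553, so operating at a loss of $169 is better by $384.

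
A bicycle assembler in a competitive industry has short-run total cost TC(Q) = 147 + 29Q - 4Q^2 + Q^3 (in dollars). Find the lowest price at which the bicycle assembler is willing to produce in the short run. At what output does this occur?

$25 per unit, at Q = 2

Short-run supply begins at min AVC. From VC = 29Q - 4Q^2 + Q^3, AVC = 29 - 4Q + Q^2.
At the minimum of AVC, MC = AVC. MC = 29 - 8Q + 3Q^2; setting MC = AVC gives 2Q^2 - 4Q = 0, so Q = 2. min AVC = 25.
For P < $25 the firm produces nothing.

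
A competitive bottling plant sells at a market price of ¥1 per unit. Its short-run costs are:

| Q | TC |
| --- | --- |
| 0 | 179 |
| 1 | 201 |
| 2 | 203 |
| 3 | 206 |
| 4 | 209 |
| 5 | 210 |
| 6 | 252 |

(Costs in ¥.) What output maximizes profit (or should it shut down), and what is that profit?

Q = 0 (shut down); profit = -¥179

Tabulate TR − TC: Q=0: -179; Q=1: -200; Q=2: -201; Q=3: -203; Q=4: -205; Q=5: -205; Q=6: -246.
Profit is highest at Q = 0. Equivalently, the lowest AVC in the table is 31/5 ≈ ¥6.20 at Q = 5, and P = ¥1 falls below it — price never covers variable cost, so the firm shuts down and loses only its fixed cost.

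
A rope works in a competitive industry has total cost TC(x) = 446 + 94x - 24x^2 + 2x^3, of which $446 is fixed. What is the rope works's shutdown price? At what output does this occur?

$22 per unit, at x = 6

The firm shuts down when price falls below the minimum of average variable cost. AVC = VC/x = 94 - 24x + 2x^2.
At the minimum of AVC, MC = AVC. MC = 94 - 48x + 6x^2; setting MC = AVC gives 4x^2 - 24x = 0, so x = 6. min AVC = 22.
So the shutdown price is $22.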